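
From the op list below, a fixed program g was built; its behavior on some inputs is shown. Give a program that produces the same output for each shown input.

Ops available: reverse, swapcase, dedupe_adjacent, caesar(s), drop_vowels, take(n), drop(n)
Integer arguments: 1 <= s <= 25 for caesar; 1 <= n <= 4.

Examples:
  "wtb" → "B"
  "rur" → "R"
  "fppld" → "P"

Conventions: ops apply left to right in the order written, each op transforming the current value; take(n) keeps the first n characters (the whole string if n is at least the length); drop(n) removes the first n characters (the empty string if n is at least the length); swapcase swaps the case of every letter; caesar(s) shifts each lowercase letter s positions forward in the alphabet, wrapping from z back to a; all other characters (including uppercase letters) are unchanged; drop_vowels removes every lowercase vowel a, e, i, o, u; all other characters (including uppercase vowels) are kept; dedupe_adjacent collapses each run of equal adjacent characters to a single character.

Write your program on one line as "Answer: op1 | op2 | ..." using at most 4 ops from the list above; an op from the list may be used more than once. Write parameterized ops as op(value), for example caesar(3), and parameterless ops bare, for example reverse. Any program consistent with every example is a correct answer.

drop(1) | drop(1) | swapcase | take(1)

Check, running the answer program on each example:
  "wtb" -> "tb" -> "b" -> "B" -> "B"
  "rur" -> "ur" -> "r" -> "R" -> "R"
  "fppld" -> "ppld" -> "pld" -> "PLD" -> "P"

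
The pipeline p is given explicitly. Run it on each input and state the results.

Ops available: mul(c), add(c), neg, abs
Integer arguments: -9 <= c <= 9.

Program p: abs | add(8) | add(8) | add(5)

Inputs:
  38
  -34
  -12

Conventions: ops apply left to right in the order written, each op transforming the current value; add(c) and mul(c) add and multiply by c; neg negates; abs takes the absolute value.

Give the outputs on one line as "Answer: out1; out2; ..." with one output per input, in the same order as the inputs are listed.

59; 55; 33

Execution, op by op:
  38 -> 38 -> 46 -> 54 -> 59
  -34 -> 34 -> 42 -> 50 -> 55
  -12 -> 12 -> 20 -> 28 -> 33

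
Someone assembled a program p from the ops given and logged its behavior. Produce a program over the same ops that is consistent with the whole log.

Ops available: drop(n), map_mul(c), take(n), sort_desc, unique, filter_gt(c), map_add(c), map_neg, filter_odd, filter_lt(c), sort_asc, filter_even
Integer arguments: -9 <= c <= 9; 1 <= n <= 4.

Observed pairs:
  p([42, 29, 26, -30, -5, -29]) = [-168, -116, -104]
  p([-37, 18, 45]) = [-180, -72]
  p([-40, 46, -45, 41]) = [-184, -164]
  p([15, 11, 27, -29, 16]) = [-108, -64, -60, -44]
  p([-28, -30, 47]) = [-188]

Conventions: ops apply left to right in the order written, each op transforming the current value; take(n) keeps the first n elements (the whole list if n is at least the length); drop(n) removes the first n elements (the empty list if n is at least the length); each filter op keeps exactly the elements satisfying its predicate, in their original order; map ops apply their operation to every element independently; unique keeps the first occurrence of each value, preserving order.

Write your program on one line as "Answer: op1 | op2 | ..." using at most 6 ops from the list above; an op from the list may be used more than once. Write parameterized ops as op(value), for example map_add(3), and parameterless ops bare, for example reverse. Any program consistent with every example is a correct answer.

map_neg | filter_lt(8) | filter_lt(-2) | sort_desc | map_mul(4) | sort_asc

Check, running the answer program on each example:
  [42, 29, 26, -30, -5, -29] -> [-42, -29, -26, 30, 5, 29] -> [-42, -29, -26, 5] -> [-42, -29, -26] -> [-26, -29, -42] -> [-104, -116, -168] -> [-168, -116, -104]
  [-37, 18, 45] -> [37, -18, -45] -> [-18, -45] -> [-18, -45] -> [-18, -45] -> [-72, -180] -> [-180, -72]
  [-40, 46, -45, 41] -> [40, -46, 45, -41] -> [-46, -41] -> [-46, -41] -> [-41, -46] -> [-164, -184] -> [-184, -164]
  [15, 11, 27, -29, 16] -> [-15, -11, -27, 29, -16] -> [-15, -11, -27, -16] -> [-15, -11, -27, -16] -> [-11, -15, -16, -27] -> [-44, -60, -64, -108] -> [-108, -64, -60, -44]
  [-28, -30, 47] -> [28, 30, -47] -> [-47] -> [-47] -> [-47] -> [-188] -> [-188]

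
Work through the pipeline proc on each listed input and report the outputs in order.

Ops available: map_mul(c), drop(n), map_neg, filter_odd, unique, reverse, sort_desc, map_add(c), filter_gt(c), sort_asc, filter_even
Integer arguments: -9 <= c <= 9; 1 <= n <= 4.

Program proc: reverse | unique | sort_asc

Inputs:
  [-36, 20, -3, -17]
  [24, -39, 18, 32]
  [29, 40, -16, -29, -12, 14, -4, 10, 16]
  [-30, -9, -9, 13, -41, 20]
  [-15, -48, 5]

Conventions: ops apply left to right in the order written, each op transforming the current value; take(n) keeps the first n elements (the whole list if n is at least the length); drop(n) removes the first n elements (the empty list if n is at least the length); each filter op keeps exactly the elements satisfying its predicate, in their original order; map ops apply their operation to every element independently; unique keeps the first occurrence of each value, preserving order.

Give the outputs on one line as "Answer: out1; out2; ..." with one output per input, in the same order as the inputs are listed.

Execution, op by op:
  [-36, 20, -3, -17] -> [-17, -3, 20, -36] -> [-17, -3, 20, -36] -> [-36, -17, -3, 20]
  [24, -39, 18, 32] -> [32, 18, -39, 24] -> [32, 18, -39, 24] -> [-39, 18, 24, 32]
  [29, 40, -16, -29, -12, 14, -4, 10, 16] -> [16, 10, -4, 14, -12, -29, -16, 40, 29] -> [16, 10, -4, 14, -12, -29, -16, 40, 29] -> [-29, -16, -12, -4, 10, 14, 16, 29, 40]
  [-30, -9, -9, 13, -41, 20] -> [20, -41, 13, -9, -9, -30] -> [20, -41, 13, -9, -30] -> [-41, -30, -9, 13, 20]
  [-15, -48, 5] -> [5, -48, -15] -> [5, -48, -15] -> [-48, -15, 5]

[-36, -17, -3, 20]; [-39, 18, 24, 32]; [-29, -16, -12, -4, 10, 14, 16, 29, 40]; [-41, -30, -9, 13, 20]; [-48, -15, 5]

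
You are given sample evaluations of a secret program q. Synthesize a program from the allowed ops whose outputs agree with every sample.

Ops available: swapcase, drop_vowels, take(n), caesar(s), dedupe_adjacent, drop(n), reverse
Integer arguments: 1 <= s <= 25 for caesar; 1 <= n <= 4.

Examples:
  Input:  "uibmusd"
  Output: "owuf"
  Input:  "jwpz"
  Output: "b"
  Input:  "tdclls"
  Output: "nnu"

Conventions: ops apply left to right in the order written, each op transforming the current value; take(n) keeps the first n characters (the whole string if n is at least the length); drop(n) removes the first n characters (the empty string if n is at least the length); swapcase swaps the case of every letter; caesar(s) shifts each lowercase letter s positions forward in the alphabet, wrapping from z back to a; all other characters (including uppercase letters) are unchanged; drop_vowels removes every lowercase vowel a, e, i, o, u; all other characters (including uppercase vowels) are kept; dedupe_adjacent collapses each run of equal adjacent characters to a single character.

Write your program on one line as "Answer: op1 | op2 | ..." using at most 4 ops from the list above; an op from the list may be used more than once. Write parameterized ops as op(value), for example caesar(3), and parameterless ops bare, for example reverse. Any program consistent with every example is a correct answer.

caesar(20) | caesar(2) | caesar(6) | drop(3)

Check, running the answer program on each example:
  "uibmusd" -> "ocvgomx" -> "qexiqoz" -> "wkdowuf" -> "owuf"
  "jwpz" -> "dqjt" -> "fslv" -> "lyrb" -> "b"
  "tdclls" -> "nxwffm" -> "pzyhho" -> "vfennu" -> "nnu"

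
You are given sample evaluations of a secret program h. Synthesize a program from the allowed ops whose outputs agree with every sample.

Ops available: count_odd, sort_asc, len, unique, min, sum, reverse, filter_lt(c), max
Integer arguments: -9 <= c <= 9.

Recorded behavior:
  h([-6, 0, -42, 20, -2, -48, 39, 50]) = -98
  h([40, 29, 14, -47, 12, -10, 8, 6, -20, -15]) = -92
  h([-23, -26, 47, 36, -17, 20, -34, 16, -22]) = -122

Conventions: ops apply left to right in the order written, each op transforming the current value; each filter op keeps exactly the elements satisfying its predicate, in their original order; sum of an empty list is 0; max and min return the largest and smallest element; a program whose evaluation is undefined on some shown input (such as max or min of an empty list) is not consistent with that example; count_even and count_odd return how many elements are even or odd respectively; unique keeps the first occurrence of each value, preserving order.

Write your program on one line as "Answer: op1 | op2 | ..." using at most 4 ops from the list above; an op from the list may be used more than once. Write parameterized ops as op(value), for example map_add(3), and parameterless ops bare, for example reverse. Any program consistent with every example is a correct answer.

reverse | filter_lt(0) | sum

Check, running the answer program on each example:
  [-6, 0, -42, 20, -2, -48, 39, 50] -> [50, 39, -48, -2, 20, -42, 0, -6] -> [-48, -2, -42, -6] -> -98
  [40, 29, 14, -47, 12, -10, 8, 6, -20, -15] -> [-15, -20, 6, 8, -10, 12, -47, 14, 29, 40] -> [-15, -20, -10, -47] -> -92
  [-23, -26, 47, 36, -17, 20, -34, 16, -22] -> [-22, 16, -34, 20, -17, 36, 47, -26, -23] -> [-22, -34, -17, -26, -23] -> -122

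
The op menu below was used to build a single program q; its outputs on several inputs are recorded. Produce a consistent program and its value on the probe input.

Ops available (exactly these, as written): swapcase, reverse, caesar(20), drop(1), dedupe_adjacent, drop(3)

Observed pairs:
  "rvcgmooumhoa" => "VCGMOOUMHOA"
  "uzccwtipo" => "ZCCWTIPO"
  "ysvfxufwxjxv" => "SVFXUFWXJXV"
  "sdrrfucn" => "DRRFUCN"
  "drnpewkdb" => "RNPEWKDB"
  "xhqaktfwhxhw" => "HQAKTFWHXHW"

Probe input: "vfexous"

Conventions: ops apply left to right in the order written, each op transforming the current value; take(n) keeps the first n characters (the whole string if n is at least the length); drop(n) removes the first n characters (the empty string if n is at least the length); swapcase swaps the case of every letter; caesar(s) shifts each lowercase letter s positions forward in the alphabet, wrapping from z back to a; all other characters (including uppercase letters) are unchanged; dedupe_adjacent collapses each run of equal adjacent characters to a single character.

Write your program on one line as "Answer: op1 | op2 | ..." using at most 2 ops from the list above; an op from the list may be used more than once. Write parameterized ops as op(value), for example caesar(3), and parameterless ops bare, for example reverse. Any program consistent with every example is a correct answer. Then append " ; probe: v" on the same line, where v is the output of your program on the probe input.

drop(1) | swapcase ; probe: "FEXOUS"

Check, running the answer program on each example:
  "rvcgmooumhoa" -> "vcgmooumhoa" -> "VCGMOOUMHOA"
  "uzccwtipo" -> "zccwtipo" -> "ZCCWTIPO"
  "ysvfxufwxjxv" -> "svfxufwxjxv" -> "SVFXUFWXJXV"
  "sdrrfucn" -> "drrfucn" -> "DRRFUCN"
  "drnpewkdb" -> "rnpewkdb" -> "RNPEWKDB"
  "xhqaktfwhxhw" -> "hqaktfwhxhw" -> "HQAKTFWHXHW"
  probe: "vfexous" -> "fexous" -> "FEXOUS"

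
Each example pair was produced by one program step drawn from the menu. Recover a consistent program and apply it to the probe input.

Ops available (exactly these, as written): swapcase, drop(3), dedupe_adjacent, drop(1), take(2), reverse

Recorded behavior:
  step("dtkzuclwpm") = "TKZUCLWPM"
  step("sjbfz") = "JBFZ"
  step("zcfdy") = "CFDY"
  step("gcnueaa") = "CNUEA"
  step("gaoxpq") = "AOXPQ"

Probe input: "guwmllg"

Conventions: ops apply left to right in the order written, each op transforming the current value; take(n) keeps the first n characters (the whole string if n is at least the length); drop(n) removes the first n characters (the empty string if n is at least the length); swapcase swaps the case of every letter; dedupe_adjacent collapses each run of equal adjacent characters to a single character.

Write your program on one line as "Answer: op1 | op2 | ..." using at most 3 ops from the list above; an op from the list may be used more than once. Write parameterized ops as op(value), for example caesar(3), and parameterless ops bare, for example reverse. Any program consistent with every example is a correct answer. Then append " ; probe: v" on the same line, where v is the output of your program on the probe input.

drop(1) | dedupe_adjacent | swapcase ; probe: "UWMLG"

Check, running the answer program on each example:
  "dtkzuclwpm" -> "tkzuclwpm" -> "tkzuclwpm" -> "TKZUCLWPM"
  "sjbfz" -> "jbfz" -> "jbfz" -> "JBFZ"
  "zcfdy" -> "cfdy" -> "cfdy" -> "CFDY"
  "gcnueaa" -> "cnueaa" -> "cnuea" -> "CNUEA"
  "gaoxpq" -> "aoxpq" -> "aoxpq" -> "AOXPQ"
  probe: "guwmllg" -> "uwmllg" -> "uwmlg" -> "UWMLG"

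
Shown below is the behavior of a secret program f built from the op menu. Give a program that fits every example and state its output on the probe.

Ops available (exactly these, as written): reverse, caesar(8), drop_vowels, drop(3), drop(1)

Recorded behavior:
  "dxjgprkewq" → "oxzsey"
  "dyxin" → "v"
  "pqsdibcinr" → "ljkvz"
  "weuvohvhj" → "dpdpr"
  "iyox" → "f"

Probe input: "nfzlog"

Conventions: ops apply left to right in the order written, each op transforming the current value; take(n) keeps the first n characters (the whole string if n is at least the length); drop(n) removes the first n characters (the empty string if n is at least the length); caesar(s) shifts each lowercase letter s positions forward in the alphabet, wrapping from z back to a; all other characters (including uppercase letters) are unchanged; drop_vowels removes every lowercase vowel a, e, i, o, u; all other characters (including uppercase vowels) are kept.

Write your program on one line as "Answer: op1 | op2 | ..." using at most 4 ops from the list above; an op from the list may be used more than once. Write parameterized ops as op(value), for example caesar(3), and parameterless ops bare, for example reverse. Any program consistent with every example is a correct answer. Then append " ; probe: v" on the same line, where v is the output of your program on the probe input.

drop(3) | drop_vowels | caesar(8) ; probe: "to"

Check, running the answer program on each example:
  "dxjgprkewq" -> "gprkewq" -> "gprkwq" -> "oxzsey"
  "dyxin" -> "in" -> "n" -> "v"
  "pqsdibcinr" -> "dibcinr" -> "dbcnr" -> "ljkvz"
  "weuvohvhj" -> "vohvhj" -> "vhvhj" -> "dpdpr"
  "iyox" -> "x" -> "x" -> "f"
  probe: "nfzlog" -> "log" -> "lg" -> "to"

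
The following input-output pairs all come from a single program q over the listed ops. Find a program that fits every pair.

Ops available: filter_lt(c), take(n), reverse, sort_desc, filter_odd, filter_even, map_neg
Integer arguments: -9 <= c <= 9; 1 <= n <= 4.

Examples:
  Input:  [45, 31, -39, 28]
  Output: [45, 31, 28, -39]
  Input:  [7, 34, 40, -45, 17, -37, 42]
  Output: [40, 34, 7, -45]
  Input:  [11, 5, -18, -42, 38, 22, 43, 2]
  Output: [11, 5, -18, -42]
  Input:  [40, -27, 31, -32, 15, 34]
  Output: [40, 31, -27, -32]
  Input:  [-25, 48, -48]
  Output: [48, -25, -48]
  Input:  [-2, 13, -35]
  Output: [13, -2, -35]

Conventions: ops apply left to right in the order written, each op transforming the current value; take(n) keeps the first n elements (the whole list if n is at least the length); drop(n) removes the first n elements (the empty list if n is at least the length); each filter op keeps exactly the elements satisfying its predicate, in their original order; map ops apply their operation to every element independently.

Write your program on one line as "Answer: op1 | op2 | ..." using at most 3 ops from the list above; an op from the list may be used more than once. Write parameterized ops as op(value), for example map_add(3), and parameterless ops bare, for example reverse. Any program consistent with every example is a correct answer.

take(4) | reverse | sort_desc

Check, running the answer program on each example:
  [45, 31, -39, 28] -> [45, 31, -39, 28] -> [28, -39, 31, 45] -> [45, 31, 28, -39]
  [7, 34, 40, -45, 17, -37, 42] -> [7, 34, 40, -45] -> [-45, 40, 34, 7] -> [40, 34, 7, -45]
  [11, 5, -18, -42, 38, 22, 43, 2] -> [11, 5, -18, -42] -> [-42, -18, 5, 11] -> [11, 5, -18, -42]
  [40, -27, 31, -32, 15, 34] -> [40, -27, 31, -32] -> [-32, 31, -27, 40] -> [40, 31, -27, -32]
  [-25, 48, -48] -> [-25, 48, -48] -> [-48, 48, -25] -> [48, -25, -48]
  [-2, 13, -35] -> [-2, 13, -35] -> [-35, 13, -2] -> [13, -2, -35]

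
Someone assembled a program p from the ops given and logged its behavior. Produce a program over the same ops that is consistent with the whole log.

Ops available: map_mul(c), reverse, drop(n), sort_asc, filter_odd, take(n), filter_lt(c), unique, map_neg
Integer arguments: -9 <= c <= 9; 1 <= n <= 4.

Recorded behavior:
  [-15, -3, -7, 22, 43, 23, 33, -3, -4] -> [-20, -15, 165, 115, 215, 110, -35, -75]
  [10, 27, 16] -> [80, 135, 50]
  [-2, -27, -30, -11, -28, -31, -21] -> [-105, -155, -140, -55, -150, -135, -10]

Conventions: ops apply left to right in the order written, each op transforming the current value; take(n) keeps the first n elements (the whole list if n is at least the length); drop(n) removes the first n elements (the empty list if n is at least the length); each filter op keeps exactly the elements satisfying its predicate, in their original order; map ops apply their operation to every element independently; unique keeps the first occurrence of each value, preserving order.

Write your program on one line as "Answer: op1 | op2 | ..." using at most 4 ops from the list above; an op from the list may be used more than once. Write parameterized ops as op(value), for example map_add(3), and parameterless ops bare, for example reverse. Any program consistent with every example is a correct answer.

reverse | map_mul(5) | unique

Check, running the answer program on each example:
  [-15, -3, -7, 22, 43, 23, 33, -3, -4] -> [-4, -3, 33, 23, 43, 22, -7, -3, -15] -> [-20, -15, 165, 115, 215, 110, -35, -15, -75] -> [-20, -15, 165, 115, 215, 110, -35, -75]
  [10, 27, 16] -> [16, 27, 10] -> [80, 135, 50] -> [80, 135, 50]
  [-2, -27, -30, -11, -28, -31, -21] -> [-21, -31, -28, -11, -30, -27, -2] -> [-105, -155, -140, -55, -150, -135, -10] -> [-105, -155, -140, -55, -150, -135, -10]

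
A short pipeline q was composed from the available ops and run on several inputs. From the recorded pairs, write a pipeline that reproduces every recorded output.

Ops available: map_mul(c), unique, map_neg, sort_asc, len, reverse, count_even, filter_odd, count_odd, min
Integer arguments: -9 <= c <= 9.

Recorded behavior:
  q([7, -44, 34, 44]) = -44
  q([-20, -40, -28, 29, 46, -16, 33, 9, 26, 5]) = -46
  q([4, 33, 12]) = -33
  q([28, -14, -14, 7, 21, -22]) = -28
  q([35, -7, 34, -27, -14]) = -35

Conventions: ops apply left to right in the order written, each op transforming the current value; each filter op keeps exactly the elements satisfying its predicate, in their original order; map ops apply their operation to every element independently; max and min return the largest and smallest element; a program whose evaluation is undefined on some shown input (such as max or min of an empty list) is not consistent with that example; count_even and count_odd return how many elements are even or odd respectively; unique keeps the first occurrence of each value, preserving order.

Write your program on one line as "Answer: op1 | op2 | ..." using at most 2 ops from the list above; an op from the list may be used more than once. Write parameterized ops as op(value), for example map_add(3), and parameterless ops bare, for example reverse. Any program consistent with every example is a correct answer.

map_neg | min

Check, running the answer program on each example:
  [7, -44, 34, 44] -> [-7, 44, -34, -44] -> -44
  [-20, -40, -28, 29, 46, -16, 33, 9, 26, 5] -> [20, 40, 28, -29, -46, 16, -33, -9, -26, -5] -> -46
  [4, 33, 12] -> [-4, -33, -12] -> -33
  [28, -14, -14, 7, 21, -22] -> [-28, 14, 14, -7, -21, 22] -> -28
  [35, -7, 34, -27, -14] -> [-35, 7, -34, 27, 14] -> -35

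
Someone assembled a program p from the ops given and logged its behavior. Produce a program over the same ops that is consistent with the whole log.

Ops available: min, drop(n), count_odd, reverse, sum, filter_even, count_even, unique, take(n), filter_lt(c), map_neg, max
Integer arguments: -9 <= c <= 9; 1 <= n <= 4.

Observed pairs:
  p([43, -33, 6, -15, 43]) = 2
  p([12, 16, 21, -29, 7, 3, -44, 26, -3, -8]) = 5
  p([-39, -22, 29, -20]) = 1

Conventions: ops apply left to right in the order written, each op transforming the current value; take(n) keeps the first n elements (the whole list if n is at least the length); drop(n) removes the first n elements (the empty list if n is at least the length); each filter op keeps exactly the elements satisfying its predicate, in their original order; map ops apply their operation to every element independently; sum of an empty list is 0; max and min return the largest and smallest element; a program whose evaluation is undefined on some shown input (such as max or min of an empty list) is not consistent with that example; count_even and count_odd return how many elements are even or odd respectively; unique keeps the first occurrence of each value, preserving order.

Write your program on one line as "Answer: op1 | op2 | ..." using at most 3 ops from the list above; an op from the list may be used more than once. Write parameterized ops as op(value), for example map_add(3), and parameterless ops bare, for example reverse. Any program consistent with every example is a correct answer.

drop(2) | count_odd

Check, running the answer program on each example:
  [43, -33, 6, -15, 43] -> [6, -15, 43] -> 2
  [12, 16, 21, -29, 7, 3, -44, 26, -3, -8] -> [21, -29, 7, 3, -44, 26, -3, -8] -> 5
  [-39, -22, 29, -20] -> [29, -20] -> 1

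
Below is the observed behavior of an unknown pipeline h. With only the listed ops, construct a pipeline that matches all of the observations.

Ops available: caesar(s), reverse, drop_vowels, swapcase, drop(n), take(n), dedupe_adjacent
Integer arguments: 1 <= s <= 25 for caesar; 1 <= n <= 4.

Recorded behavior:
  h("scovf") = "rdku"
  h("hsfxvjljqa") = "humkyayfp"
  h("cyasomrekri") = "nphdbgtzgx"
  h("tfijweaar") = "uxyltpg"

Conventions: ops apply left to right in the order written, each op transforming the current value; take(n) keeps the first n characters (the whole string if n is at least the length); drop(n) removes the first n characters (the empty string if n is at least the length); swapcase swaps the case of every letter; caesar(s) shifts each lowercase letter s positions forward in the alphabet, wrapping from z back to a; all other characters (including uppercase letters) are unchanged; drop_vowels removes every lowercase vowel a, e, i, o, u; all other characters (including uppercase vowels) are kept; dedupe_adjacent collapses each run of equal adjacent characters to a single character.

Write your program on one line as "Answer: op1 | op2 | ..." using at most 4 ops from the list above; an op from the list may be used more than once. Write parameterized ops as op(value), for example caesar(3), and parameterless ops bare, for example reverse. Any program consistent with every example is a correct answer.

caesar(15) | dedupe_adjacent | drop(1)

Check, running the answer program on each example:
  "scovf" -> "hrdku" -> "hrdku" -> "rdku"
  "hsfxvjljqa" -> "whumkyayfp" -> "whumkyayfp" -> "humkyayfp"
  "cyasomrekri" -> "rnphdbgtzgx" -> "rnphdbgtzgx" -> "nphdbgtzgx"
  "tfijweaar" -> "iuxyltppg" -> "iuxyltpg" -> "uxyltpg"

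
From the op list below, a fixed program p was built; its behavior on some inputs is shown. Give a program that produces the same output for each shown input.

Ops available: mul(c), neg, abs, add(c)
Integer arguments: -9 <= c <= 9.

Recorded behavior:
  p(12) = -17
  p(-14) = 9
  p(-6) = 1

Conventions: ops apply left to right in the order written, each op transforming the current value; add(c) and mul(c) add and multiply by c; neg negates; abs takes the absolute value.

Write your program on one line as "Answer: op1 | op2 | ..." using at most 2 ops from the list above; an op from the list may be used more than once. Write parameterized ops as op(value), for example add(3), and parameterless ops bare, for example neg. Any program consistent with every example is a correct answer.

add(5) | neg

Check, running the answer program on each example:
  12 -> 17 -> -17
  -14 -> -9 -> 9
  -6 -> -1 -> 1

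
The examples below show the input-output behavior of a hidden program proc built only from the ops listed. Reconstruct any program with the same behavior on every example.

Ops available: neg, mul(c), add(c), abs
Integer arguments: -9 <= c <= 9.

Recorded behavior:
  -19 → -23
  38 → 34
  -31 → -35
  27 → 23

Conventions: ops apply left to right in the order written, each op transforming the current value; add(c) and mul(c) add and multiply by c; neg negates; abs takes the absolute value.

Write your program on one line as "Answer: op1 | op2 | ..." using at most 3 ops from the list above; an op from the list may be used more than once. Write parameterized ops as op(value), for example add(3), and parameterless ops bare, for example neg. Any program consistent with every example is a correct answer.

add(1) | add(-5)

Check, running the answer program on each example:
  -19 -> -18 -> -23
  38 -> 39 -> 34
  -31 -> -30 -> -35
  27 -> 28 -> 23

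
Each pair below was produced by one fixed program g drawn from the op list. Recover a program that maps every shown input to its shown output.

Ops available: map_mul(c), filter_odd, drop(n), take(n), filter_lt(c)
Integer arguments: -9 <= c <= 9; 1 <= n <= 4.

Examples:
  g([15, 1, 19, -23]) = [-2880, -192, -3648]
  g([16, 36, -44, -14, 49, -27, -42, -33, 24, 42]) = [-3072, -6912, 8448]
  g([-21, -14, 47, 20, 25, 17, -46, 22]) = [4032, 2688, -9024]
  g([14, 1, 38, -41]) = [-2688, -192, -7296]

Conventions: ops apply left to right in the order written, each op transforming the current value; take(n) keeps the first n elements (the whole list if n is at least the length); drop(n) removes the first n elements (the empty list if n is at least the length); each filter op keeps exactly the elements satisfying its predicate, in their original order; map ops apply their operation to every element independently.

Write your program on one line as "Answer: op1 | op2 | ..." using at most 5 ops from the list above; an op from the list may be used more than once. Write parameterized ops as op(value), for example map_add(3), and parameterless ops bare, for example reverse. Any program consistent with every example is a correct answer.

map_mul(-2) | map_mul(-2) | map_mul(8) | map_mul(-6) | take(3)

Check, running the answer program on each example:
  [15, 1, 19, -23] -> [-30, -2, -38, 46] -> [60, 4, 76, -92] -> [480, 32, 608, -736] -> [-2880, -192, -3648, 4416] -> [-2880, -192, -3648]
  [16, 36, -44, -14, 49, -27, -42, -33, 24, 42] -> [-32, -72, 88, 28, -98, 54, 84, 66, -48, -84] -> [64, 144, -176, -56, 196, -108, -168, -132, 96, 168] -> [512, 1152, -1408, -448, 1568, -864, -1344, -1056, 768, 1344] -> [-3072, -6912, 8448, 2688, -9408, 5184, 8064, 6336, -4608, -8064] -> [-3072, -6912, 8448]
  [-21, -14, 47, 20, 25, 17, -46, 22] -> [42, 28, -94, -40, -50, -34, 92, -44] -> [-84, -56, 188, 80, 100, 68, -184, 88] -> [-672, -448, 1504, 640, 800, 544, -1472, 704] -> [4032, 2688, -9024, -3840, -4800, -3264, 8832, -4224] -> [4032, 2688, -9024]
  [14, 1, 38, -41] -> [-28, -2, -76, 82] -> [56, 4, 152, -164] -> [448, 32, 1216, -1312] -> [-2688, -192, -7296, 7872] -> [-2688, -192, -7296]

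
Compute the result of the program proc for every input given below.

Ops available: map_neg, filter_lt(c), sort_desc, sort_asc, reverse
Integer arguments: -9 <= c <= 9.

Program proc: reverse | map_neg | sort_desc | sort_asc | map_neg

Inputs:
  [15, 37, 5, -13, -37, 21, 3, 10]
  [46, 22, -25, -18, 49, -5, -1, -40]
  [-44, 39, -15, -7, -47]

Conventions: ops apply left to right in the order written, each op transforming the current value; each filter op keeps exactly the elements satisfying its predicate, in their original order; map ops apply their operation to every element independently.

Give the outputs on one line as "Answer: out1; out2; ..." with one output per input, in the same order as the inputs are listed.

Execution, op by op:
  [15, 37, 5, -13, -37, 21, 3, 10] -> [10, 3, 21, -37, -13, 5, 37, 15] -> [-10, -3, -21, 37, 13, -5, -37, -15] -> [37, 13, -3, -5, -10, -15, -21, -37] -> [-37, -21, -15, -10, -5, -3, 13, 37] -> [37, 21, 15, 10, 5, 3, -13, -37]
  [46, 22, -25, -18, 49, -5, -1, -40] -> [-40, -1, -5, 49, -18, -25, 22, 46] -> [40, 1, 5, -49, 18, 25, -22, -46] -> [40, 25, 18, 5, 1, -22, -46, -49] -> [-49, -46, -22, 1, 5, 18, 25, 40] -> [49, 46, 22, -1, -5, -18, -25, -40]
  [-44, 39, -15, -7, -47] -> [-47, -7, -15, 39, -44] -> [47, 7, 15, -39, 44] -> [47, 44, 15, 7, -39] -> [-39, 7, 15, 44, 47] -> [39, -7, -15, -44, -47]

[37, 21, 15, 10, 5, 3, -13, -37]; [49, 46, 22, -1, -5, -18, -25, -40]; [39, -7, -15, -44, -47]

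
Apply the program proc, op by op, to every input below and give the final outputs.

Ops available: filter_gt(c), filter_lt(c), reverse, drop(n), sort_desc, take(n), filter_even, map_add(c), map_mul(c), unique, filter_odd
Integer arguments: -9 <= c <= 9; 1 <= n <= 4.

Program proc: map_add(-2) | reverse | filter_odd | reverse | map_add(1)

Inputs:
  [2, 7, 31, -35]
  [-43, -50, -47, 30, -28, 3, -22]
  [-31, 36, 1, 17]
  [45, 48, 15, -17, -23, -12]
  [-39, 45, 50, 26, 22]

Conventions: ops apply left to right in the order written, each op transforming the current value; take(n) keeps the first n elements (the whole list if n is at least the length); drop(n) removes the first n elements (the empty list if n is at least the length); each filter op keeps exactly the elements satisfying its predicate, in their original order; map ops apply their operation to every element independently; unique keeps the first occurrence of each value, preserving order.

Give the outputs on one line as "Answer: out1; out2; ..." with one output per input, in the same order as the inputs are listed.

[6, 30, -36]; [-44, -48, 2]; [-32, 0, 16]; [44, 14, -18, -24]; [-40, 44]

Execution, op by op:
  [2, 7, 31, -35] -> [0, 5, 29, -37] -> [-37, 29, 5, 0] -> [-37, 29, 5] -> [5, 29, -37] -> [6, 30, -36]
  [-43, -50, -47, 30, -28, 3, -22] -> [-45, -52, -49, 28, -30, 1, -24] -> [-24, 1, -30, 28, -49, -52, -45] -> [1, -49, -45] -> [-45, -49, 1] -> [-44, -48, 2]
  [-31, 36, 1, 17] -> [-33, 34, -1, 15] -> [15, -1, 34, -33] -> [15, -1, -33] -> [-33, -1, 15] -> [-32, 0, 16]
  [45, 48, 15, -17, -23, -12] -> [43, 46, 13, -19, -25, -14] -> [-14, -25, -19, 13, 46, 43] -> [-25, -19, 13, 43] -> [43, 13, -19, -25] -> [44, 14, -18, -24]
  [-39, 45, 50, 26, 22] -> [-41, 43, 48, 24, 20] -> [20, 24, 48, 43, -41] -> [43, -41] -> [-41, 43] -> [-40, 44]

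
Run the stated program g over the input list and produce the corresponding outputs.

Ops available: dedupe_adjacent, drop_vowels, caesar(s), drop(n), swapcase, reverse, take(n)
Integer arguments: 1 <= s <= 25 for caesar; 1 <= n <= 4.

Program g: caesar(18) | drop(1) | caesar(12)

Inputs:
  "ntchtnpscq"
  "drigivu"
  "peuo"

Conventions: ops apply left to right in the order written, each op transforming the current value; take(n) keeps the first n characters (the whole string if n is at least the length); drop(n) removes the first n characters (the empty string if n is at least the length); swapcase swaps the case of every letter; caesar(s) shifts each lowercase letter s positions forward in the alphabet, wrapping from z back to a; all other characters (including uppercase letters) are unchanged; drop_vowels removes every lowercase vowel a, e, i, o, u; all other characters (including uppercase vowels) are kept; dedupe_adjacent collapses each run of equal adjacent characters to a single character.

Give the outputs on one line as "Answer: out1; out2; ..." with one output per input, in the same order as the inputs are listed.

"xglxrtwgu"; "vmkmzy"; "iys"

Execution, op by op:
  "ntchtnpscq" -> "fluzlfhkui" -> "luzlfhkui" -> "xglxrtwgu"
  "drigivu" -> "vjayanm" -> "jayanm" -> "vmkmzy"
  "peuo" -> "hwmg" -> "wmg" -> "iys"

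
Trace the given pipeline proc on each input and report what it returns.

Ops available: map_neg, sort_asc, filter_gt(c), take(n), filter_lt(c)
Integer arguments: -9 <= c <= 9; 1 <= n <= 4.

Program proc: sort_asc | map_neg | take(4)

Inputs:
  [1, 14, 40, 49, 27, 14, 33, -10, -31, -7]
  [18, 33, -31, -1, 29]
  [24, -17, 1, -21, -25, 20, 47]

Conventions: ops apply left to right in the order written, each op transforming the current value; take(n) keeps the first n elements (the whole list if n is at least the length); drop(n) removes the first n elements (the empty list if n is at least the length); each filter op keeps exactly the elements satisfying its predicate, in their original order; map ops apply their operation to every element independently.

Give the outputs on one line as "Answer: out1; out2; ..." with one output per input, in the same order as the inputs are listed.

Execution, op by op:
  [1, 14, 40, 49, 27, 14, 33, -10, -31, -7] -> [-31, -10, -7, 1, 14, 14, 27, 33, 40, 49] -> [31, 10, 7, -1, -14, -14, -27, -33, -40, -49] -> [31, 10, 7, -1]
  [18, 33, -31, -1, 29] -> [-31, -1, 18, 29, 33] -> [31, 1, -18, -29, -33] -> [31, 1, -18, -29]
  [24, -17, 1, -21, -25, 20, 47] -> [-25, -21, -17, 1, 20, 24, 47] -> [25, 21, 17, -1, -20, -24, -47] -> [25, 21, 17, -1]

[31, 10, 7, -1]; [31, 1, -18, -29]; [25, 21, 17, -1]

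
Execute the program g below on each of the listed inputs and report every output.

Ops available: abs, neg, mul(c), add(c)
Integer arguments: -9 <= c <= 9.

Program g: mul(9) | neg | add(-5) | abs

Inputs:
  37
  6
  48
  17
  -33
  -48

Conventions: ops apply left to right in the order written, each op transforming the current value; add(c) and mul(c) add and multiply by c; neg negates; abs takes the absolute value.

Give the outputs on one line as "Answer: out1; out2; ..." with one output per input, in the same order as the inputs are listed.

Execution, op by op:
  37 -> 333 -> -333 -> -338 -> 338
  6 -> 54 -> -54 -> -59 -> 59
  48 -> 432 -> -432 -> -437 -> 437
  17 -> 153 -> -153 -> -158 -> 158
  -33 -> -297 -> 297 -> 292 -> 292
  -48 -> -432 -> 432 -> 427 -> 427

338; 59; 437; 158; 292; 427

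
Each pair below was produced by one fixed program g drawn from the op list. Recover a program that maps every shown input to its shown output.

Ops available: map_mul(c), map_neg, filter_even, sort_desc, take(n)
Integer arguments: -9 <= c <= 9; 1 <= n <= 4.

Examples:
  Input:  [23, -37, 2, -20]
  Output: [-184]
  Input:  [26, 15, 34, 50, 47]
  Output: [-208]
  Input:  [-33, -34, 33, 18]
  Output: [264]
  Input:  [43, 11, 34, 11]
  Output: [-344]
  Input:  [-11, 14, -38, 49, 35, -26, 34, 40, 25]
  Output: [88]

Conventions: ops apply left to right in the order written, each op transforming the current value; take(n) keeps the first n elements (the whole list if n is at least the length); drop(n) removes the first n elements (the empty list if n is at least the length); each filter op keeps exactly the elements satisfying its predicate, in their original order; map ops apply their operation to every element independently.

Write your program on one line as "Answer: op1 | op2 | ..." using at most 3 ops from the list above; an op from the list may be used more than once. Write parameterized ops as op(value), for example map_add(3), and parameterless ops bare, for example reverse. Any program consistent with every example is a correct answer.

map_mul(8) | take(1) | map_neg

Check, running the answer program on each example:
  [23, -37, 2, -20] -> [184, -296, 16, -160] -> [184] -> [-184]
  [26, 15, 34, 50, 47] -> [208, 120, 272, 400, 376] -> [208] -> [-208]
  [-33, -34, 33, 18] -> [-264, -272, 264, 144] -> [-264] -> [264]
  [43, 11, 34, 11] -> [344, 88, 272, 88] -> [344] -> [-344]
  [-11, 14, -38, 49, 35, -26, 34, 40, 25] -> [-88, 112, -304, 392, 280, -208, 272, 320, 200] -> [-88] -> [88]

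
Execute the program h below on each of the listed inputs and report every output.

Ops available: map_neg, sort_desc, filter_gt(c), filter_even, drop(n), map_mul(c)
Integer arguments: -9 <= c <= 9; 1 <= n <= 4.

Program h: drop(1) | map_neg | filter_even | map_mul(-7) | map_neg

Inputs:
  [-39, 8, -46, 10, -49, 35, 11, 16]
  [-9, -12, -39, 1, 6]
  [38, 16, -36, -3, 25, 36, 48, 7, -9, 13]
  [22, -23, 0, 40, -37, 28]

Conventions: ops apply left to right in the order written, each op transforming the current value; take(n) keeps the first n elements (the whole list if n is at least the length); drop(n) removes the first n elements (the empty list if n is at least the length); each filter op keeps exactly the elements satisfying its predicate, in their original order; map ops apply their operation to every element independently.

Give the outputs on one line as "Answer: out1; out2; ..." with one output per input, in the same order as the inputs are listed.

[-56, 322, -70, -112]; [84, -42]; [-112, 252, -252, -336]; [0, -280, -196]

Execution, op by op:
  [-39, 8, -46, 10, -49, 35, 11, 16] -> [8, -46, 10, -49, 35, 11, 16] -> [-8, 46, -10, 49, -35, -11, -16] -> [-8, 46, -10, -16] -> [56, -322, 70, 112] -> [-56, 322, -70, -112]
  [-9, -12, -39, 1, 6] -> [-12, -39, 1, 6] -> [12, 39, -1, -6] -> [12, -6] -> [-84, 42] -> [84, -42]
  [38, 16, -36, -3, 25, 36, 48, 7, -9, 13] -> [16, -36, -3, 25, 36, 48, 7, -9, 13] -> [-16, 36, 3, -25, -36, -48, -7, 9, -13] -> [-16, 36, -36, -48] -> [112, -252, 252, 336] -> [-112, 252, -252, -336]
  [22, -23, 0, 40, -37, 28] -> [-23, 0, 40, -37, 28] -> [23, 0, -40, 37, -28] -> [0, -40, -28] -> [0, 280, 196] -> [0, -280, -196]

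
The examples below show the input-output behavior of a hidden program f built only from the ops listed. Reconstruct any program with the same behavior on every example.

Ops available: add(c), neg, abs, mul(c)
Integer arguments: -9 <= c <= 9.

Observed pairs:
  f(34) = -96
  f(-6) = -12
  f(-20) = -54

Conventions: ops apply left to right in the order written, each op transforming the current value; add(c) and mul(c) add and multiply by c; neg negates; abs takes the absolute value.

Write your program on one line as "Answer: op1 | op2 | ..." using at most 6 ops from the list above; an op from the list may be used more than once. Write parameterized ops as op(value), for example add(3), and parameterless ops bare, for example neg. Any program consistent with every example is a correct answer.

abs | add(-4) | neg | mul(3) | add(-6)

Check, running the answer program on each example:
  34 -> 34 -> 30 -> -30 -> -90 -> -96
  -6 -> 6 -> 2 -> -2 -> -6 -> -12
  -20 -> 20 -> 16 -> -16 -> -48 -> -54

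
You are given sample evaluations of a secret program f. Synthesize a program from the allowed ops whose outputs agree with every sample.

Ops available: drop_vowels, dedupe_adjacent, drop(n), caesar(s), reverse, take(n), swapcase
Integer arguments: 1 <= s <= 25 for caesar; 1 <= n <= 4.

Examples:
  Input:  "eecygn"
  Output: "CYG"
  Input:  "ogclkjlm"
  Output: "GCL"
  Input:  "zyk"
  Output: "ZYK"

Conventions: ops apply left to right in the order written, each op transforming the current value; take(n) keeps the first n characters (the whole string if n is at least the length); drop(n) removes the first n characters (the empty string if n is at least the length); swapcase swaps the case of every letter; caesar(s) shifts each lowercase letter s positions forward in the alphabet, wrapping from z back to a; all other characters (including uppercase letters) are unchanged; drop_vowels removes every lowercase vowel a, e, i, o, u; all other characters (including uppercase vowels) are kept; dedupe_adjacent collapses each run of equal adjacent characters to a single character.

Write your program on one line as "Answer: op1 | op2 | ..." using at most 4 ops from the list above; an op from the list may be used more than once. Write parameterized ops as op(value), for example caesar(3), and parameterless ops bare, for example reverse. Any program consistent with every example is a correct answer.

dedupe_adjacent | drop_vowels | swapcase | take(3)

Check, running the answer program on each example:
  "eecygn" -> "ecygn" -> "cygn" -> "CYGN" -> "CYG"
  "ogclkjlm" -> "ogclkjlm" -> "gclkjlm" -> "GCLKJLM" -> "GCL"
  "zyk" -> "zyk" -> "zyk" -> "ZYK" -> "ZYK"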